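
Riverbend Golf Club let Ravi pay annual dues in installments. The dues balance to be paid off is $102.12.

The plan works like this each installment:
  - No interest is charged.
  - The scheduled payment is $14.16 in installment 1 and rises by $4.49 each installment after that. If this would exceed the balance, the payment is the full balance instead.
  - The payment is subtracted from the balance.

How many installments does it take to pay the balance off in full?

Installment 1: opening $102.12; payment $14.16; balance $87.96
Installment 2: opening $87.96; payment $18.65; balance $69.31
Installment 3: opening $69.31; payment $23.14; balance $46.17
Installment 4: opening $46.17; payment $27.63; balance $18.54
Installment 5: opening $18.54; payment $18.54; balance $0.00
Balance reaches $0.00 in installment 5.

5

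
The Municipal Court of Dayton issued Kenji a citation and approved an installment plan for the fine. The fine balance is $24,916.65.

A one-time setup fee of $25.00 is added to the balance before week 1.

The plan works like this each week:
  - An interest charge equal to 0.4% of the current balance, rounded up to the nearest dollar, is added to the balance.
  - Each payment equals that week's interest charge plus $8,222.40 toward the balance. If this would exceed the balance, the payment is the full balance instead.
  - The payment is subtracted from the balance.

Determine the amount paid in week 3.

# | Opening | Interest | Payment | End bal
1 | $24,941.65 | $100.00 | $8,322.40 | $16,719.25
2 | $16,719.25 | $67.00 | $8,289.40 | $8,496.85
3 | $8,496.85 | $34.00 | $8,256.40 | $274.45

$8,256.40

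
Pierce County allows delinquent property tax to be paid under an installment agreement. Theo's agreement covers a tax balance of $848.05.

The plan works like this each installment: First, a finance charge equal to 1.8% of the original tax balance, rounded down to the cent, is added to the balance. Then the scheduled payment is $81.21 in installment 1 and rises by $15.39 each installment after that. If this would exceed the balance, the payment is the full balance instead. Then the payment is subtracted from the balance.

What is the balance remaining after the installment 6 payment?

Installment 1: opening $848.05; interest $15.26 → $863.31; payment $81.21; balance $782.10
Installment 2: opening $782.10; interest $15.26 → $797.36; payment $96.60; balance $700.76
Installment 3: opening $700.76; interest $15.26 → $716.02; payment $111.99; balance $604.03
Installment 4: opening $604.03; interest $15.26 → $619.29; payment $127.38; balance $491.91
Installment 5: opening $491.91; interest $15.26 → $507.17; payment $142.77; balance $364.40
Installment 6: opening $364.40; interest $15.26 → $379.66; payment $158.16; balance $221.50

$221.50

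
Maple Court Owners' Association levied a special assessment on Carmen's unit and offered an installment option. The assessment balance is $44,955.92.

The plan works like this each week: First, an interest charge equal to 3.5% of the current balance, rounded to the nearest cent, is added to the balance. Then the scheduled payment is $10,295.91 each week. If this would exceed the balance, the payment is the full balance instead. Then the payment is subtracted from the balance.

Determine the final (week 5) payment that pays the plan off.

Week 1: opening $44,955.92; interest $1,573.46 → $46,529.38; payment $10,295.91; balance $36,233.47
Week 2: opening $36,233.47; interest $1,268.17 → $37,501.64; payment $10,295.91; balance $27,205.73
Week 3: opening $27,205.73; interest $952.20 → $28,157.93; payment $10,295.91; balance $17,862.02
Week 4: opening $17,862.02; interest $625.17 → $18,487.19; payment $10,295.91; balance $8,191.28
Week 5: opening $8,191.28; interest $286.69 → $8,477.97; payment $8,477.97; balance $0.00

$8,477.97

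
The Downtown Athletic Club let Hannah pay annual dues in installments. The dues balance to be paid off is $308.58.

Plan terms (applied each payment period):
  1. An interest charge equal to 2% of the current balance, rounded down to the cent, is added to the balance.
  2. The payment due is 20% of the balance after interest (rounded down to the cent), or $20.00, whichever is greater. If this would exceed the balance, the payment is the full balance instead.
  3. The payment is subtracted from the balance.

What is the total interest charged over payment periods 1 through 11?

$28.98

Payment period 1: opening $308.58; interest $6.17 → $314.75; payment $62.95; balance $251.80
Payment period 2: opening $251.80; interest $5.03 → $256.83; payment $51.36; balance $205.47
Payment period 3: opening $205.47; interest $4.10 → $209.57; payment $41.91; balance $167.66
Payment period 4: opening $167.66; interest $3.35 → $171.01; payment $34.20; balance $136.81
Payment period 5: opening $136.81; interest $2.73 → $139.54; payment $27.90; balance $111.64
Payment period 6: opening $111.64; interest $2.23 → $113.87; payment $22.77; balance $91.10
Payment period 7: opening $91.10; interest $1.82 → $92.92; payment $20.00; balance $72.92
Payment period 8: opening $72.92; interest $1.45 → $74.37; payment $20.00; balance $54.37
Payment period 9: opening $54.37; interest $1.08 → $55.45; payment $20.00; balance $35.45
Payment period 10: opening $35.45; interest $0.70 → $36.15; payment $20.00; balance $16.15
Payment period 11: opening $16.15; interest $0.32 → $16.47; payment $16.47; balance $0.00
Total interest: $6.17 + $5.03 + $4.10 + $3.35 + $2.73 + $2.23 + $1.82 + $1.45 + $1.08 + $0.70 + $0.32 = $28.98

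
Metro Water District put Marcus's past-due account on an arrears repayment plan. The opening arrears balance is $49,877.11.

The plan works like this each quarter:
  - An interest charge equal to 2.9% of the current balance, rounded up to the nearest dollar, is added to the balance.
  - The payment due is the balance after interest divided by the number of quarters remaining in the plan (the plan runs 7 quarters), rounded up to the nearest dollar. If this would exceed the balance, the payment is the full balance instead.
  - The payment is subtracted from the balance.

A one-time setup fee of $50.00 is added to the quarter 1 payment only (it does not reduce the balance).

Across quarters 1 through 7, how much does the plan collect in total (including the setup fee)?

$56,063.11

Quarter 1: $49,877.11 +$1,447.00 interest = $51,324.11; pay $7,333.00 (+ $50.00 fee) → $43,991.11
Quarter 2: $43,991.11 +$1,276.00 interest = $45,267.11; pay $7,545.00 → $37,722.11
Quarter 3: $37,722.11 +$1,094.00 interest = $38,816.11; pay $7,764.00 → $31,052.11
Quarter 4: $31,052.11 +$901.00 interest = $31,953.11; pay $7,989.00 → $23,964.11
Quarter 5: $23,964.11 +$695.00 interest = $24,659.11; pay $8,220.00 → $16,439.11
Quarter 6: $16,439.11 +$477.00 interest = $16,916.11; pay $8,459.00 → $8,457.11
Quarter 7: $8,457.11 +$246.00 interest = $8,703.11; pay $8,703.11 → $0.00
Total paid: $56,063.11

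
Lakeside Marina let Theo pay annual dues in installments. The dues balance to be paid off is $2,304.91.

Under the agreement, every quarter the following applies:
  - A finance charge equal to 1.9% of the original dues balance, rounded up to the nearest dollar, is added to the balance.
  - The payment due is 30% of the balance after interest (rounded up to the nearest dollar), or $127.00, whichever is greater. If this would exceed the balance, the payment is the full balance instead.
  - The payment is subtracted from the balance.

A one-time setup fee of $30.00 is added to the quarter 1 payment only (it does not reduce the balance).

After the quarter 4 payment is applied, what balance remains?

$629.91

Quarter 1: opening $2,304.91; interest $44.00 → $2,348.91; payment $705.00 (+ $30.00 fee); balance $1,643.91
Quarter 2: opening $1,643.91; interest $44.00 → $1,687.91; payment $507.00; balance $1,180.91
Quarter 3: opening $1,180.91; interest $44.00 → $1,224.91; payment $368.00; balance $856.91
Quarter 4: opening $856.91; interest $44.00 → $900.91; payment $271.00; balance $629.91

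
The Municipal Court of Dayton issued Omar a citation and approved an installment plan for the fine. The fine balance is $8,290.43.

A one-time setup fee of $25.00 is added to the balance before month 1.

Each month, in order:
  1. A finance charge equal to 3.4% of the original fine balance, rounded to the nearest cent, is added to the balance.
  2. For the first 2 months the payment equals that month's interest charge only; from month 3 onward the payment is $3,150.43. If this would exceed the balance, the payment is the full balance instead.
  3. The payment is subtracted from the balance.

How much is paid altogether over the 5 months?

Month 1: $8,315.43 +$281.87 interest = $8,597.30; pay $281.87 → $8,315.43
Month 2: $8,315.43 +$281.87 interest = $8,597.30; pay $281.87 → $8,315.43
Month 3: $8,315.43 +$281.87 interest = $8,597.30; pay $3,150.43 → $5,446.87
Month 4: $5,446.87 +$281.87 interest = $5,728.74; pay $3,150.43 → $2,578.31
Month 5: $2,578.31 +$281.87 interest = $2,860.18; pay $2,860.18 → $0.00
Total paid: $9,724.78

$9,724.78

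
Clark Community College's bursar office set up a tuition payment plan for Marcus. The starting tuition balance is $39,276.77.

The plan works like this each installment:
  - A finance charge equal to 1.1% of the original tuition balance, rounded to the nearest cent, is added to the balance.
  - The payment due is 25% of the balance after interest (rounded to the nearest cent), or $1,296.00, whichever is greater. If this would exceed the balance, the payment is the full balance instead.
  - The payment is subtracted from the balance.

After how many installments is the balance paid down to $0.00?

14

Installment 1: opening $39,276.77; interest $432.04 → $39,708.81; payment $9,927.20; balance $29,781.61
Installment 2: opening $29,781.61; interest $432.04 → $30,213.65; payment $7,553.41; balance $22,660.24
Installment 3: opening $22,660.24; interest $432.04 → $23,092.28; payment $5,773.07; balance $17,319.21
Installment 4: opening $17,319.21; interest $432.04 → $17,751.25; payment $4,437.81; balance $13,313.44
Installment 5: opening $13,313.44; interest $432.04 → $13,745.48; payment $3,436.37; balance $10,309.11
Installment 6: opening $10,309.11; interest $432.04 → $10,741.15; payment $2,685.29; balance $8,055.86
Installment 7: opening $8,055.86; interest $432.04 → $8,487.90; payment $2,121.98; balance $6,365.92
Installment 8: opening $6,365.92; interest $432.04 → $6,797.96; payment $1,699.49; balance $5,098.47
Installment 9: opening $5,098.47; interest $432.04 → $5,530.51; payment $1,382.63; balance $4,147.88
Installment 10: opening $4,147.88; interest $432.04 → $4,579.92; payment $1,296.00; balance $3,283.92
Installment 11: opening $3,283.92; interest $432.04 → $3,715.96; payment $1,296.00; balance $2,419.96
Installment 12: opening $2,419.96; interest $432.04 → $2,852.00; payment $1,296.00; balance $1,556.00
Installment 13: opening $1,556.00; interest $432.04 → $1,988.04; payment $1,296.00; balance $692.04
Installment 14: opening $692.04; interest $432.04 → $1,124.08; payment $1,124.08; balance $0.00
Balance reaches $0.00 in installment 14.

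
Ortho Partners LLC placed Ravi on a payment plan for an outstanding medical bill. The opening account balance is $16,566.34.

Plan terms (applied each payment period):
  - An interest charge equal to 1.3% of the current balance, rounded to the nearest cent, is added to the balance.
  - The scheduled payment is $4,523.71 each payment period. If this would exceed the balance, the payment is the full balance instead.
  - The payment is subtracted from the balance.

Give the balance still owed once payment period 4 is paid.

$0.00

# | Opening | Interest | Payment | End bal
1 | $16,566.34 | $215.36 | $4,523.71 | $12,257.99
2 | $12,257.99 | $159.35 | $4,523.71 | $7,893.63
3 | $7,893.63 | $102.62 | $4,523.71 | $3,472.54
4 | $3,472.54 | $45.14 | $3,517.68 | $0.00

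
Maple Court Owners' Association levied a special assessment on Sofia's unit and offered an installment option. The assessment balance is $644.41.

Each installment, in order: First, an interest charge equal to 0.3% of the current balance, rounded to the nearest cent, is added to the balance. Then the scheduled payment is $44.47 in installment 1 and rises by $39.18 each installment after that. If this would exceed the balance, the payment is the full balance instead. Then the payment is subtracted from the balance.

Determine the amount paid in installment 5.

$201.19

# | Opening | Interest | Payment | End bal
1 | $644.41 | $1.93 | $44.47 | $601.87
2 | $601.87 | $1.81 | $83.65 | $520.03
3 | $520.03 | $1.56 | $122.83 | $398.76
4 | $398.76 | $1.20 | $162.01 | $237.95
5 | $237.95 | $0.71 | $201.19 | $37.47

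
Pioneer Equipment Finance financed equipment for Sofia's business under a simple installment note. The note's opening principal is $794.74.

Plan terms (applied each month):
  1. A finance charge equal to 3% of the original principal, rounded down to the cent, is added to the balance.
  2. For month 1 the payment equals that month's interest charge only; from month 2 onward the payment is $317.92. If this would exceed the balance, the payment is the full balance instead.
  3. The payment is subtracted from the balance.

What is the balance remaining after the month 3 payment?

Month 1: opening $794.74; interest $23.84 → $818.58; payment $23.84; balance $794.74
Month 2: opening $794.74; interest $23.84 → $818.58; payment $317.92; balance $500.66
Month 3: opening $500.66; interest $23.84 → $524.50; payment $317.92; balance $206.58

$206.58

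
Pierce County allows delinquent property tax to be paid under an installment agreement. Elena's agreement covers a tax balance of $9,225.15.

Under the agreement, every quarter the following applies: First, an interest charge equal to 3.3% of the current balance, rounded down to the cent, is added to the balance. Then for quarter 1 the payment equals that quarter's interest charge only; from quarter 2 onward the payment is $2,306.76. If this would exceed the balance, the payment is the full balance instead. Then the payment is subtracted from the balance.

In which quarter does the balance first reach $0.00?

Quarter 1: $9,225.15 +$304.42 interest = $9,529.57; pay $304.42 → $9,225.15
Quarter 2: $9,225.15 +$304.42 interest = $9,529.57; pay $2,306.76 → $7,222.81
Quarter 3: $7,222.81 +$238.35 interest = $7,461.16; pay $2,306.76 → $5,154.40
Quarter 4: $5,154.40 +$170.09 interest = $5,324.49; pay $2,306.76 → $3,017.73
Quarter 5: $3,017.73 +$99.58 interest = $3,117.31; pay $2,306.76 → $810.55
Quarter 6: $810.55 +$26.74 interest = $837.29; pay $837.29 → $0.00
Balance reaches $0.00 in quarter 6.

6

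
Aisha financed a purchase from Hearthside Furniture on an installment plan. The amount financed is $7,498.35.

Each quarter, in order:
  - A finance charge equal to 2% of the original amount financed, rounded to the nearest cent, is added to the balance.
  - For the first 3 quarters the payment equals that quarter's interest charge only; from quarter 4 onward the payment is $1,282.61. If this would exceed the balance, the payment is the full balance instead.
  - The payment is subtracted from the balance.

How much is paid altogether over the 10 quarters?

Quarter 1: $7,498.35 +$149.97 interest = $7,648.32; pay $149.97 → $7,498.35
Quarter 2: $7,498.35 +$149.97 interest = $7,648.32; pay $149.97 → $7,498.35
Quarter 3: $7,498.35 +$149.97 interest = $7,648.32; pay $149.97 → $7,498.35
Quarter 4: $7,498.35 +$149.97 interest = $7,648.32; pay $1,282.61 → $6,365.71
Quarter 5: $6,365.71 +$149.97 interest = $6,515.68; pay $1,282.61 → $5,233.07
Quarter 6: $5,233.07 +$149.97 interest = $5,383.04; pay $1,282.61 → $4,100.43
Quarter 7: $4,100.43 +$149.97 interest = $4,250.40; pay $1,282.61 → $2,967.79
Quarter 8: $2,967.79 +$149.97 interest = $3,117.76; pay $1,282.61 → $1,835.15
Quarter 9: $1,835.15 +$149.97 interest = $1,985.12; pay $1,282.61 → $702.51
Quarter 10: $702.51 +$149.97 interest = $852.48; pay $852.48 → $0.00
Total paid: $8,998.05

$8,998.05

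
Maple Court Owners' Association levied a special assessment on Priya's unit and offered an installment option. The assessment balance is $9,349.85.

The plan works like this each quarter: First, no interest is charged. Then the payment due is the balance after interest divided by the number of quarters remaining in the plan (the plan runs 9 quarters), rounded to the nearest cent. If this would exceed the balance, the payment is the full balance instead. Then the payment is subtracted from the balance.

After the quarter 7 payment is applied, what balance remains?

Quarter 1: opening $9,349.85; payment $1,038.87; balance $8,310.98
Quarter 2: opening $8,310.98; payment $1,038.87; balance $7,272.11
Quarter 3: opening $7,272.11; payment $1,038.87; balance $6,233.24
Quarter 4: opening $6,233.24; payment $1,038.87; balance $5,194.37
Quarter 5: opening $5,194.37; payment $1,038.87; balance $4,155.50
Quarter 6: opening $4,155.50; payment $1,038.88; balance $3,116.62
Quarter 7: opening $3,116.62; payment $1,038.87; balance $2,077.75

$2,077.75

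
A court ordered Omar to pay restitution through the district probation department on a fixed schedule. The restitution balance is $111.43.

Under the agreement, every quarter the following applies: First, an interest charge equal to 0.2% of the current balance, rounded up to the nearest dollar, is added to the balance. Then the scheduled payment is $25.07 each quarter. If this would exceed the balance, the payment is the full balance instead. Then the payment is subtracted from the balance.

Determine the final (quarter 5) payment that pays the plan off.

$16.15

Quarter 1: $111.43 +$1.00 interest = $112.43; pay $25.07 → $87.36
Quarter 2: $87.36 +$1.00 interest = $88.36; pay $25.07 → $63.29
Quarter 3: $63.29 +$1.00 interest = $64.29; pay $25.07 → $39.22
Quarter 4: $39.22 +$1.00 interest = $40.22; pay $25.07 → $15.15
Quarter 5: $15.15 +$1.00 interest = $16.15; pay $16.15 → $0.00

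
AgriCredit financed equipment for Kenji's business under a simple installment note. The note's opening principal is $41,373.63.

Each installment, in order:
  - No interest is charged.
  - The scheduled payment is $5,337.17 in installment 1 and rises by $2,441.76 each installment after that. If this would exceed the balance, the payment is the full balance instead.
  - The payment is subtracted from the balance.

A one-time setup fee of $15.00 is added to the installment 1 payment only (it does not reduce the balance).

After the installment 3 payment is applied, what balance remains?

$18,036.84

Installment 1: opening $41,373.63; payment $5,337.17 (+ $15.00 fee); balance $36,036.46
Installment 2: opening $36,036.46; payment $7,778.93; balance $28,257.53
Installment 3: opening $28,257.53; payment $10,220.69; balance $18,036.84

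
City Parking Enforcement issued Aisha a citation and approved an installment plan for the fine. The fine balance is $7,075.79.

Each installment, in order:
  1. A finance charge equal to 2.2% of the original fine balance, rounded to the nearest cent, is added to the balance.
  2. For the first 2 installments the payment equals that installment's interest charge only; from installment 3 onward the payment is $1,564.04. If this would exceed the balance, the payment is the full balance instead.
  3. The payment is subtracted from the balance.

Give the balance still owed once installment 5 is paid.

Installment 1: opening $7,075.79; interest $155.67 → $7,231.46; payment $155.67; balance $7,075.79
Installment 2: opening $7,075.79; interest $155.67 → $7,231.46; payment $155.67; balance $7,075.79
Installment 3: opening $7,075.79; interest $155.67 → $7,231.46; payment $1,564.04; balance $5,667.42
Installment 4: opening $5,667.42; interest $155.67 → $5,823.09; payment $1,564.04; balance $4,259.05
Installment 5: opening $4,259.05; interest $155.67 → $4,414.72; payment $1,564.04; balance $2,850.68

$2,850.68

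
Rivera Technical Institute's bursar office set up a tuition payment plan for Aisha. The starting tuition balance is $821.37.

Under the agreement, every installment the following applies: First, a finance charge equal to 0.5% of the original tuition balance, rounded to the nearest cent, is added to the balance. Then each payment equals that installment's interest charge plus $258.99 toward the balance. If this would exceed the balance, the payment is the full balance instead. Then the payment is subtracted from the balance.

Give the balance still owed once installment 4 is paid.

$0.00

Installment 1: opening $821.37; interest $4.11 → $825.48; payment $263.10; balance $562.38
Installment 2: opening $562.38; interest $4.11 → $566.49; payment $263.10; balance $303.39
Installment 3: opening $303.39; interest $4.11 → $307.50; payment $263.10; balance $44.40
Installment 4: opening $44.40; interest $4.11 → $48.51; payment $48.51; balance $0.00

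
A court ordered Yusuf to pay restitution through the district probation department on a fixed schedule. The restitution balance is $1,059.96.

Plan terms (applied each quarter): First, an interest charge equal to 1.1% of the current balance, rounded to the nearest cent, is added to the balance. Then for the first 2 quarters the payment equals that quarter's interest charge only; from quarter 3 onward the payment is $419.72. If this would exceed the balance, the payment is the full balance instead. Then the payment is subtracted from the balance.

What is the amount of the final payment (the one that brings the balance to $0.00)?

# | Opening | Interest | Payment | End bal
1 | $1,059.96 | $11.66 | $11.66 | $1,059.96
2 | $1,059.96 | $11.66 | $11.66 | $1,059.96
3 | $1,059.96 | $11.66 | $419.72 | $651.90
4 | $651.90 | $7.17 | $419.72 | $239.35
5 | $239.35 | $2.63 | $241.98 | $0.00

$241.98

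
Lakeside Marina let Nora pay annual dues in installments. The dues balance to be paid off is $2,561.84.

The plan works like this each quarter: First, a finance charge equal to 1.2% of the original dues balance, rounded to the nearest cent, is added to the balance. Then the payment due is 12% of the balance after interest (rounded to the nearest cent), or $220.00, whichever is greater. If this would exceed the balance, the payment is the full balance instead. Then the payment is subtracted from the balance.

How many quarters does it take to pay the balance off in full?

Quarter 1: opening $2,561.84; interest $30.74 → $2,592.58; payment $311.11; balance $2,281.47
Quarter 2: opening $2,281.47; interest $30.74 → $2,312.21; payment $277.47; balance $2,034.74
Quarter 3: opening $2,034.74; interest $30.74 → $2,065.48; payment $247.86; balance $1,817.62
Quarter 4: opening $1,817.62; interest $30.74 → $1,848.36; payment $221.80; balance $1,626.56
Quarter 5: opening $1,626.56; interest $30.74 → $1,657.30; payment $220.00; balance $1,437.30
Quarter 6: opening $1,437.30; interest $30.74 → $1,468.04; payment $220.00; balance $1,248.04
Quarter 7: opening $1,248.04; interest $30.74 → $1,278.78; payment $220.00; balance $1,058.78
Quarter 8: opening $1,058.78; interest $30.74 → $1,089.52; payment $220.00; balance $869.52
Quarter 9: opening $869.52; interest $30.74 → $900.26; payment $220.00; balance $680.26
Quarter 10: opening $680.26; interest $30.74 → $711.00; payment $220.00; balance $491.00
Quarter 11: opening $491.00; interest $30.74 → $521.74; payment $220.00; balance $301.74
Quarter 12: opening $301.74; interest $30.74 → $332.48; payment $220.00; balance $112.48
Quarter 13: opening $112.48; interest $30.74 → $143.22; payment $143.22; balance $0.00
Balance reaches $0.00 in quarter 13.

13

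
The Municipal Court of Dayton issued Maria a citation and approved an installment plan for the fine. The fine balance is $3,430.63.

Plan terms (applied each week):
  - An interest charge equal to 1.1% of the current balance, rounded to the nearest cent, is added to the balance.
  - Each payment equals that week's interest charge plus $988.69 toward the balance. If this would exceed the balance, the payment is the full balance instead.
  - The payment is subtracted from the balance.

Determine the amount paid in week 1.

Week 1: opening $3,430.63; interest $37.74 → $3,468.37; payment $1,026.43; balance $2,441.94

$1,026.43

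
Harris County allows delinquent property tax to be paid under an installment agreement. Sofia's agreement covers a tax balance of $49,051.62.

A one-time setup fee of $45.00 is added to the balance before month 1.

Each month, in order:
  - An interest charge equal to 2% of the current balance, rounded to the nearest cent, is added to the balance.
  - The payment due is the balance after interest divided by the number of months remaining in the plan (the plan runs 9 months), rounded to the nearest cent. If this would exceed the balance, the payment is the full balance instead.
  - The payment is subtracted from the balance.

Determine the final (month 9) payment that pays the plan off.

Month 1: opening $49,096.62; interest $981.93 → $50,078.55; payment $5,564.28; balance $44,514.27
Month 2: opening $44,514.27; interest $890.29 → $45,404.56; payment $5,675.57; balance $39,728.99
Month 3: opening $39,728.99; interest $794.58 → $40,523.57; payment $5,789.08; balance $34,734.49
Month 4: opening $34,734.49; interest $694.69 → $35,429.18; payment $5,904.86; balance $29,524.32
Month 5: opening $29,524.32; interest $590.49 → $30,114.81; payment $6,022.96; balance $24,091.85
Month 6: opening $24,091.85; interest $481.84 → $24,573.69; payment $6,143.42; balance $18,430.27
Month 7: opening $18,430.27; interest $368.61 → $18,798.88; payment $6,266.29; balance $12,532.59
Month 8: opening $12,532.59; interest $250.65 → $12,783.24; payment $6,391.62; balance $6,391.62
Month 9: opening $6,391.62; interest $127.83 → $6,519.45; payment $6,519.45; balance $0.00

$6,519.45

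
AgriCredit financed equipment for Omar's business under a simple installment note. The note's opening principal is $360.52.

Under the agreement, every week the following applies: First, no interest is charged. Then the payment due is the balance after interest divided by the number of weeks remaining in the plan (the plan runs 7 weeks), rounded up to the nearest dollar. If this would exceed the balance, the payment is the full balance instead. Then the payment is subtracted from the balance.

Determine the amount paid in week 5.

Week 1: $360.52 − $52.00 → $308.52
Week 2: $308.52 − $52.00 → $256.52
Week 3: $256.52 − $52.00 → $204.52
Week 4: $204.52 − $52.00 → $152.52
Week 5: $152.52 − $51.00 → $101.52

$51.00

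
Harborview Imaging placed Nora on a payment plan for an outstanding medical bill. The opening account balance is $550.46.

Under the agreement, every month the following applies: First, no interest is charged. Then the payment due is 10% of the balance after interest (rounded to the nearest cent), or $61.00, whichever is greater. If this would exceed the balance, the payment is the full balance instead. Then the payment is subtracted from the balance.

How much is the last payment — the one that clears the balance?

Month 1: opening $550.46; payment $61.00; balance $489.46
Month 2: opening $489.46; payment $61.00; balance $428.46
Month 3: opening $428.46; payment $61.00; balance $367.46
Month 4: opening $367.46; payment $61.00; balance $306.46
Month 5: opening $306.46; payment $61.00; balance $245.46
Month 6: opening $245.46; payment $61.00; balance $184.46
Month 7: opening $184.46; payment $61.00; balance $123.46
Month 8: opening $123.46; payment $61.00; balance $62.46
Month 9: opening $62.46; payment $61.00; balance $1.46
Month 10: opening $1.46; payment $1.46; balance $0.00

$1.46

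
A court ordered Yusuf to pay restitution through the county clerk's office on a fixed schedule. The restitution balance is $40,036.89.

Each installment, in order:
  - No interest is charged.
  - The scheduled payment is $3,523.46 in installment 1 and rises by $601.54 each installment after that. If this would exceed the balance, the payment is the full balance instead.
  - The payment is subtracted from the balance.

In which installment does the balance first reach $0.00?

# | Opening | Payment | End bal
1 | $40,036.89 | $3,523.46 | $36,513.43
2 | $36,513.43 | $4,125.00 | $32,388.43
3 | $32,388.43 | $4,726.54 | $27,661.89
4 | $27,661.89 | $5,328.08 | $22,333.81
5 | $22,333.81 | $5,929.62 | $16,404.19
6 | $16,404.19 | $6,531.16 | $9,873.03
7 | $9,873.03 | $7,132.70 | $2,740.33
8 | $2,740.33 | $2,740.33 | $0.00
Balance reaches $0.00 in installment 8.

8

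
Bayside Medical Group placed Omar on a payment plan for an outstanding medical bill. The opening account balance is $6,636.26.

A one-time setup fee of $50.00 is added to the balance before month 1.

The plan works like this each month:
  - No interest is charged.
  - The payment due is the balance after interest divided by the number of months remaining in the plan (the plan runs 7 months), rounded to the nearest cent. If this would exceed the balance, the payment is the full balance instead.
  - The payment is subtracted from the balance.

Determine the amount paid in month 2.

$955.18

Month 1: opening $6,686.26; payment $955.18; balance $5,731.08
Month 2: opening $5,731.08; payment $955.18; balance $4,775.90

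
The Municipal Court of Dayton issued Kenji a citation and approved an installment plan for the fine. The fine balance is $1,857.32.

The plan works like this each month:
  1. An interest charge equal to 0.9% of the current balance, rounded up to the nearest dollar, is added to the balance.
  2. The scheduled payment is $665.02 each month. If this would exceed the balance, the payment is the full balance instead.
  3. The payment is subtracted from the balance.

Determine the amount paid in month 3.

$560.28

Month 1: opening $1,857.32; interest $17.00 → $1,874.32; payment $665.02; balance $1,209.30
Month 2: opening $1,209.30; interest $11.00 → $1,220.30; payment $665.02; balance $555.28
Month 3: opening $555.28; interest $5.00 → $560.28; payment $560.28; balance $0.00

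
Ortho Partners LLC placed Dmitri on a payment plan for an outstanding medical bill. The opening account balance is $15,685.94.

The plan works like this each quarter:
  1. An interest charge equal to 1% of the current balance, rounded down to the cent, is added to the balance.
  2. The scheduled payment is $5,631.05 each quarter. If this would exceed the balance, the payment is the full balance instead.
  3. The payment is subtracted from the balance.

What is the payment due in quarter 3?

Quarter 1: $15,685.94 +$156.85 interest = $15,842.79; pay $5,631.05 → $10,211.74
Quarter 2: $10,211.74 +$102.11 interest = $10,313.85; pay $5,631.05 → $4,682.80
Quarter 3: $4,682.80 +$46.82 interest = $4,729.62; pay $4,729.62 → $0.00

$4,729.62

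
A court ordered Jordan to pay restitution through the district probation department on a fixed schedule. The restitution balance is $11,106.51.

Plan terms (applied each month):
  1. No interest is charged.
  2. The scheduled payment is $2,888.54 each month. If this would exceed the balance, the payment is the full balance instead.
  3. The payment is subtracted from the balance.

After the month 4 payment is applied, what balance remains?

$0.00

Month 1: $11,106.51 − $2,888.54 → $8,217.97
Month 2: $8,217.97 − $2,888.54 → $5,329.43
Month 3: $5,329.43 − $2,888.54 → $2,440.89
Month 4: $2,440.89 − $2,440.89 → $0.00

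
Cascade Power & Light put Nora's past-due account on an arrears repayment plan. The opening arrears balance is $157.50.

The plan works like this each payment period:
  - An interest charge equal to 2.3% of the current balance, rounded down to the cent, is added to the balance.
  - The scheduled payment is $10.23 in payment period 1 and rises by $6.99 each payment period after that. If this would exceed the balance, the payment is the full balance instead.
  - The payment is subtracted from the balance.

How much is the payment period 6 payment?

Payment period 1: opening $157.50; interest $3.62 → $161.12; payment $10.23; balance $150.89
Payment period 2: opening $150.89; interest $3.47 → $154.36; payment $17.22; balance $137.14
Payment period 3: opening $137.14; interest $3.15 → $140.29; payment $24.21; balance $116.08
Payment period 4: opening $116.08; interest $2.66 → $118.74; payment $31.20; balance $87.54
Payment period 5: opening $87.54; interest $2.01 → $89.55; payment $38.19; balance $51.36
Payment period 6: opening $51.36; interest $1.18 → $52.54; payment $45.18; balance $7.36

$45.18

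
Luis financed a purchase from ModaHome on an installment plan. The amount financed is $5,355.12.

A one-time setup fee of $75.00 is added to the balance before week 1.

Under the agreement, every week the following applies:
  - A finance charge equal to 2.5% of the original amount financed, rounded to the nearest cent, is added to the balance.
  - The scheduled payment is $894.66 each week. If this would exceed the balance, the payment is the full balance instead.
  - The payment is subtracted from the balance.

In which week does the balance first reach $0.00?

8

Week 1: $5,430.12 +$133.88 interest = $5,564.00; pay $894.66 → $4,669.34
Week 2: $4,669.34 +$133.88 interest = $4,803.22; pay $894.66 → $3,908.56
Week 3: $3,908.56 +$133.88 interest = $4,042.44; pay $894.66 → $3,147.78
Week 4: $3,147.78 +$133.88 interest = $3,281.66; pay $894.66 → $2,387.00
Week 5: $2,387.00 +$133.88 interest = $2,520.88; pay $894.66 → $1,626.22
Week 6: $1,626.22 +$133.88 interest = $1,760.10; pay $894.66 → $865.44
Week 7: $865.44 +$133.88 interest = $999.32; pay $894.66 → $104.66
Week 8: $104.66 +$133.88 interest = $238.54; pay $238.54 → $0.00
Balance reaches $0.00 in week 8.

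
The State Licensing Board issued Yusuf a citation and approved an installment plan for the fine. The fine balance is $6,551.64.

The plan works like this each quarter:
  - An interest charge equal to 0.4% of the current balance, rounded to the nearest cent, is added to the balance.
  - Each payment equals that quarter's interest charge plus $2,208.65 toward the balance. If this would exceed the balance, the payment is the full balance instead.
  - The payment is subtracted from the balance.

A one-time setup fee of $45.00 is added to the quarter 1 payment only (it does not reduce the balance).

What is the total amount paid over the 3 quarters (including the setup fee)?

$6,648.76

Quarter 1: $6,551.64 +$26.21 interest = $6,577.85; pay $2,234.86 (+ $45.00 fee) → $4,342.99
Quarter 2: $4,342.99 +$17.37 interest = $4,360.36; pay $2,226.02 → $2,134.34
Quarter 3: $2,134.34 +$8.54 interest = $2,142.88; pay $2,142.88 → $0.00
Total paid: $6,648.76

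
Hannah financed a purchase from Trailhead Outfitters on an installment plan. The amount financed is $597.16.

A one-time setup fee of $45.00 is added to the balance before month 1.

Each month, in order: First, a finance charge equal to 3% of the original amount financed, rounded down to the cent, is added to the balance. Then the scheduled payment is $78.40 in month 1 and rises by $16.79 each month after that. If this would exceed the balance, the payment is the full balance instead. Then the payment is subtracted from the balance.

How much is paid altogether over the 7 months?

Month 1: $642.16 +$17.91 interest = $660.07; pay $78.40 → $581.67
Month 2: $581.67 +$17.91 interest = $599.58; pay $95.19 → $504.39
Month 3: $504.39 +$17.91 interest = $522.30; pay $111.98 → $410.32
Month 4: $410.32 +$17.91 interest = $428.23; pay $128.77 → $299.46
Month 5: $299.46 +$17.91 interest = $317.37; pay $145.56 → $171.81
Month 6: $171.81 +$17.91 interest = $189.72; pay $162.35 → $27.37
Month 7: $27.37 +$17.91 interest = $45.28; pay $45.28 → $0.00
Total paid: $767.53

$767.53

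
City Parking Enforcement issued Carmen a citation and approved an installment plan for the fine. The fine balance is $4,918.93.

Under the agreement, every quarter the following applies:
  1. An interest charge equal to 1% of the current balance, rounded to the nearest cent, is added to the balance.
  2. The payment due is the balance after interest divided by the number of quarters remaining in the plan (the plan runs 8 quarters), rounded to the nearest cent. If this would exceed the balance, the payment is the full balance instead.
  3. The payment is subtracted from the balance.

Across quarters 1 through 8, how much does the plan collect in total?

# | Opening | Interest | Payment | End bal
1 | $4,918.93 | $49.19 | $621.02 | $4,347.10
2 | $4,347.10 | $43.47 | $627.22 | $3,763.35
3 | $3,763.35 | $37.63 | $633.50 | $3,167.48
4 | $3,167.48 | $31.67 | $639.83 | $2,559.32
5 | $2,559.32 | $25.59 | $646.23 | $1,938.68
6 | $1,938.68 | $19.39 | $652.69 | $1,305.38
7 | $1,305.38 | $13.05 | $659.22 | $659.21
8 | $659.21 | $6.59 | $665.80 | $0.00
Total paid: $5,145.51

$5,145.51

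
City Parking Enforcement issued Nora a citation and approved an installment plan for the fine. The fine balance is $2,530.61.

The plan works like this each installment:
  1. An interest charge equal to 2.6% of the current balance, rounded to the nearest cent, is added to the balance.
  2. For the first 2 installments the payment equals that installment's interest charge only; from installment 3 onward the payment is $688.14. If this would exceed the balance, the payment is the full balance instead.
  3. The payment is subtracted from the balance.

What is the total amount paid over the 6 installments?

$2,826.62

# | Opening | Interest | Payment | End bal
1 | $2,530.61 | $65.80 | $65.80 | $2,530.61
2 | $2,530.61 | $65.80 | $65.80 | $2,530.61
3 | $2,530.61 | $65.80 | $688.14 | $1,908.27
4 | $1,908.27 | $49.62 | $688.14 | $1,269.75
5 | $1,269.75 | $33.01 | $688.14 | $614.62
6 | $614.62 | $15.98 | $630.60 | $0.00
Total paid: $2,826.62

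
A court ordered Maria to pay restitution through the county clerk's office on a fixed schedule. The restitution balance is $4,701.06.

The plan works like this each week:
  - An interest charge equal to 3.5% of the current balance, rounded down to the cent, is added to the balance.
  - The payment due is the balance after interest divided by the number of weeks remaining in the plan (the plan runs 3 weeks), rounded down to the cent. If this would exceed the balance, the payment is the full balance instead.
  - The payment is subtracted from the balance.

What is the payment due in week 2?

Week 1: opening $4,701.06; interest $164.53 → $4,865.59; payment $1,621.86; balance $3,243.73
Week 2: opening $3,243.73; interest $113.53 → $3,357.26; payment $1,678.63; balance $1,678.63

$1,678.63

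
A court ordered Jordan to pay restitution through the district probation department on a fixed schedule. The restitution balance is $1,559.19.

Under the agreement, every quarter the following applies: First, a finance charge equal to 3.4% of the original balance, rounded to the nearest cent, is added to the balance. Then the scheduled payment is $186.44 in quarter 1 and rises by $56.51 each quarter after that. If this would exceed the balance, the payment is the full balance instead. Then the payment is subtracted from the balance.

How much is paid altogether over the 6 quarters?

Quarter 1: opening $1,559.19; interest $53.01 → $1,612.20; payment $186.44; balance $1,425.76
Quarter 2: opening $1,425.76; interest $53.01 → $1,478.77; payment $242.95; balance $1,235.82
Quarter 3: opening $1,235.82; interest $53.01 → $1,288.83; payment $299.46; balance $989.37
Quarter 4: opening $989.37; interest $53.01 → $1,042.38; payment $355.97; balance $686.41
Quarter 5: opening $686.41; interest $53.01 → $739.42; payment $412.48; balance $326.94
Quarter 6: opening $326.94; interest $53.01 → $379.95; payment $379.95; balance $0.00
Total paid: $1,877.25

$1,877.25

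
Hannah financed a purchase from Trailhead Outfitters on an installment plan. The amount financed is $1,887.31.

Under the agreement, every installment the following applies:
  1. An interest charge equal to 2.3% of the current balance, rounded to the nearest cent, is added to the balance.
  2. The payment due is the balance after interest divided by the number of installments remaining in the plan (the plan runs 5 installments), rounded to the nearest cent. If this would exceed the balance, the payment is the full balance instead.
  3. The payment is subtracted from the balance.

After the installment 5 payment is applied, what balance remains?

$0.00

Installment 1: opening $1,887.31; interest $43.41 → $1,930.72; payment $386.14; balance $1,544.58
Installment 2: opening $1,544.58; interest $35.53 → $1,580.11; payment $395.03; balance $1,185.08
Installment 3: opening $1,185.08; interest $27.26 → $1,212.34; payment $404.11; balance $808.23
Installment 4: opening $808.23; interest $18.59 → $826.82; payment $413.41; balance $413.41
Installment 5: opening $413.41; interest $9.51 → $422.92; payment $422.92; balance $0.00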